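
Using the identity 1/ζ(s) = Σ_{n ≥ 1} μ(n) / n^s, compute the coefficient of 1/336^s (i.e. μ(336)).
μ(336) = 0

Factor n = 336 = 2^4 · 3 · 7. μ(n) = 0 if any exponent ≥ 2 (not squarefree); otherwise μ(n) = (−1)^{ω(n)} where ω(n) is the number of distinct prime factors. Applying: μ(336) = 0.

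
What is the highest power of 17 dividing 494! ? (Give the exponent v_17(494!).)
v_17(494!) = 30

Legendre's formula: v_p(n!) = Σ_{k ≥ 1} ⌊n / p^k⌋. For p = 17, n = 494, the terms are:
  ⌊494/17^1⌋ = ⌊494/17⌋ = 29
  ⌊494/17^2⌋ = ⌊494/289⌋ = 1
(the next term ⌊494/17^3⌋ = 0, terminating the sum). Summing: v_17(494!) = 29 + 1 = 30.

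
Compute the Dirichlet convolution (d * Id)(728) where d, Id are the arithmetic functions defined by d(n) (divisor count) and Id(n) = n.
(d * Id)(728) = 3510

Divisors of 728: [1, 2, 4, 7, 8, 13, 14, 26, 28, 52, 56, 91, 104, 182, 364, 728]. For each d | 728:
  d = 1: d(1) · Id(728/1) = 1 · 728 = 728
  d = 2: d(2) · Id(728/2) = 2 · 364 = 728
  d = 4: d(4) · Id(728/4) = 3 · 182 = 546
  d = 7: d(7) · Id(728/7) = 2 · 104 = 208
  d = 8: d(8) · Id(728/8) = 4 · 91 = 364
  d = 13: d(13) · Id(728/13) = 2 · 56 = 112
  d = 14: d(14) · Id(728/14) = 4 · 52 = 208
  d = 26: d(26) · Id(728/26) = 4 · 28 = 112
  d = 28: d(28) · Id(728/28) = 6 · 26 = 156
  d = 52: d(52) · Id(728/52) = 6 · 14 = 84
  d = 56: d(56) · Id(728/56) = 8 · 13 = 104
  d = 91: d(91) · Id(728/91) = 4 · 8 = 32
  d = 104: d(104) · Id(728/104) = 8 · 7 = 56
  d = 182: d(182) · Id(728/182) = 8 · 4 = 32
  d = 364: d(364) · Id(728/364) = 12 · 2 = 24
  d = 728: d(728) · Id(728/728) = 16 · 1 = 16
Summing: (d * Id)(728) = 728 + 728 + 546 + 208 + 364 + 112 + 208 + 112 + 156 + 84 + 104 + 32 + 56 + 32 + 24 + 16 = 3510.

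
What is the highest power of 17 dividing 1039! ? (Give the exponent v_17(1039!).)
v_17(1039!) = 64

Legendre's formula: v_p(n!) = Σ_{k ≥ 1} ⌊n / p^k⌋. For p = 17, n = 1039, the terms are:
  ⌊1039/17^1⌋ = ⌊1039/17⌋ = 61
  ⌊1039/17^2⌋ = ⌊1039/289⌋ = 3
(the next term ⌊1039/17^3⌋ = 0, terminating the sum). Summing: v_17(1039!) = 61 + 3 = 64.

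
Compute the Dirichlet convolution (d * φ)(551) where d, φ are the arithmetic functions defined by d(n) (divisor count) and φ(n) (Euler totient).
(d * φ)(551) = 600

Divisors of 551: [1, 19, 29, 551]. For each d | 551:
  d = 1: d(1) · φ(551/1) = 1 · 504 = 504
  d = 19: d(19) · φ(551/19) = 2 · 28 = 56
  d = 29: d(29) · φ(551/29) = 2 · 18 = 36
  d = 551: d(551) · φ(551/551) = 4 · 1 = 4
Summing: (d * φ)(551) = 504 + 56 + 36 + 4 = 600.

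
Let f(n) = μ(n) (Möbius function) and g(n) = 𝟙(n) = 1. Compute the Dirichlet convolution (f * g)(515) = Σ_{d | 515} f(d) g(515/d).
(μ * 𝟙)(515) = 0

Divisors of 515: [1, 5, 103, 515]. For each d | 515:
  d = 1: μ(1) · 𝟙(515/1) = 1 · 1 = 1
  d = 5: μ(5) · 𝟙(515/5) = -1 · 1 = -1
  d = 103: μ(103) · 𝟙(515/103) = -1 · 1 = -1
  d = 515: μ(515) · 𝟙(515/515) = 1 · 1 = 1
Summing: (μ * 𝟙)(515) = 1 + -1 + -1 + 1 = 0.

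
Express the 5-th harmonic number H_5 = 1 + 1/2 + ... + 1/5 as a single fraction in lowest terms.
H_5 = 137/60

Direct summation: H_5 = 1 + 1/2 + ... + 1/5. The least common denominator is lcm(1, ..., 5) = 60; over this denominator the numerator is 60 + 30 + 20 + 15 + 12 = 137, so H_5 = 137/60 (already in lowest terms) ≈ 2.28333. (The PNT-adjacent estimate ln(5) + γ ≈ 2.18665 matches within O(1/n).)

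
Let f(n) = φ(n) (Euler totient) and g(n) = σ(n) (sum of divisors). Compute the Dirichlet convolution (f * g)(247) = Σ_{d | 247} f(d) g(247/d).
(φ * σ)(247) = 988

Divisors of 247: [1, 13, 19, 247]. For each d | 247:
  d = 1: φ(1) · σ(247/1) = 1 · 280 = 280
  d = 13: φ(13) · σ(247/13) = 12 · 20 = 240
  d = 19: φ(19) · σ(247/19) = 18 · 14 = 252
  d = 247: φ(247) · σ(247/247) = 216 · 1 = 216
Summing: (φ * σ)(247) = 280 + 240 + 252 + 216 = 988.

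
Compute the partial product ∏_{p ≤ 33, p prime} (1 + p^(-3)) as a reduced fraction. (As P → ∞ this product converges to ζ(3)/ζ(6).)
∏ = 123276368443014873612288/104343309932640260237195

The primes p ≤ 33 are [2, 3, 5, 7, 11, 13, 17, 19, 23, 29, 31]. For each, (1 + 1/p^3) = (p^3 + 1)/p^3. Multiplying these fractions over p ∈ [2, 3, 5, 7, 11, 13, 17, 19, 23, 29, 31] gives 123276368443014873612288/104343309932640260237195. (In the limit P → ∞ this tends to ζ(3)/ζ(6).)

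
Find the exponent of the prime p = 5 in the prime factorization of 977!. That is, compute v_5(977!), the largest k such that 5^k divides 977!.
v_5(977!) = 242

Legendre's formula: v_p(n!) = Σ_{k ≥ 1} ⌊n / p^k⌋. For p = 5, n = 977, the terms are:
  ⌊977/5^1⌋ = ⌊977/5⌋ = 195
  ⌊977/5^2⌋ = ⌊977/25⌋ = 39
  ⌊977/5^3⌋ = ⌊977/125⌋ = 7
  ⌊977/5^4⌋ = ⌊977/625⌋ = 1
(the next term ⌊977/5^5⌋ = 0, terminating the sum). Summing: v_5(977!) = 195 + 39 + 7 + 1 = 242.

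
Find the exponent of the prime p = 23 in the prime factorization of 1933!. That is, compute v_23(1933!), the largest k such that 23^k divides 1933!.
v_23(1933!) = 87

Legendre's formula: v_p(n!) = Σ_{k ≥ 1} ⌊n / p^k⌋. For p = 23, n = 1933, the terms are:
  ⌊1933/23^1⌋ = ⌊1933/23⌋ = 84
  ⌊1933/23^2⌋ = ⌊1933/529⌋ = 3
(the next term ⌊1933/23^3⌋ = 0, terminating the sum). Summing: v_23(1933!) = 84 + 3 = 87.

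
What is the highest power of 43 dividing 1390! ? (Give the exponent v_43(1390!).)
v_43(1390!) = 32

Legendre's formula: v_p(n!) = Σ_{k ≥ 1} ⌊n / p^k⌋. For p = 43, n = 1390, the terms are:
  ⌊1390/43^1⌋ = ⌊1390/43⌋ = 32
(the next term ⌊1390/43^2⌋ = 0, terminating the sum). Summing: v_43(1390!) = 32 = 32.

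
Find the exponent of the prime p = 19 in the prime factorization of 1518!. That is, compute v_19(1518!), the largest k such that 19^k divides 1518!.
v_19(1518!) = 83

Legendre's formula: v_p(n!) = Σ_{k ≥ 1} ⌊n / p^k⌋. For p = 19, n = 1518, the terms are:
  ⌊1518/19^1⌋ = ⌊1518/19⌋ = 79
  ⌊1518/19^2⌋ = ⌊1518/361⌋ = 4
(the next term ⌊1518/19^3⌋ = 0, terminating the sum). Summing: v_19(1518!) = 79 + 4 = 83.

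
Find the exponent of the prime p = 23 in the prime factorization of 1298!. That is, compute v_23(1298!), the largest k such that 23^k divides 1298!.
v_23(1298!) = 58

Legendre's formula: v_p(n!) = Σ_{k ≥ 1} ⌊n / p^k⌋. For p = 23, n = 1298, the terms are:
  ⌊1298/23^1⌋ = ⌊1298/23⌋ = 56
  ⌊1298/23^2⌋ = ⌊1298/529⌋ = 2
(the next term ⌊1298/23^3⌋ = 0, terminating the sum). Summing: v_23(1298!) = 56 + 2 = 58.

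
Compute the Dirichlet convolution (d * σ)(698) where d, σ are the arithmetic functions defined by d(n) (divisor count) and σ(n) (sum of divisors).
(d * σ)(698) = 1760

Divisors of 698: [1, 2, 349, 698]. For each d | 698:
  d = 1: d(1) · σ(698/1) = 1 · 1050 = 1050
  d = 2: d(2) · σ(698/2) = 2 · 350 = 700
  d = 349: d(349) · σ(698/349) = 2 · 3 = 6
  d = 698: d(698) · σ(698/698) = 4 · 1 = 4
Summing: (d * σ)(698) = 1050 + 700 + 6 + 4 = 1760.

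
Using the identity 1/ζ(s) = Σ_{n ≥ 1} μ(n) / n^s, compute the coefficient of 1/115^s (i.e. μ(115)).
μ(115) = 1

Factor n = 115 = 5 · 23. μ(n) = 0 if any exponent ≥ 2 (not squarefree); otherwise μ(n) = (−1)^{ω(n)} where ω(n) is the number of distinct prime factors. Applying: μ(115) = 1.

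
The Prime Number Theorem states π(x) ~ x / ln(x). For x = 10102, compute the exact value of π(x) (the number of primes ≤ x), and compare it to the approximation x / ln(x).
π(10102) = 1240;  x/ln(x) ≈ 1095.60;  relative error ≈ 11.64%.

Directly count primes up to 10102: π(10102) = 1240. The PNT approximation gives 10102/ln(10102) ≈ 10102/9.22049 ≈ 1095.60. Relative error (π(x) − x/ln(x)) / π(x) ≈ 11.64%; the approximation is known to undercount slightly (Li(x) is a better estimate).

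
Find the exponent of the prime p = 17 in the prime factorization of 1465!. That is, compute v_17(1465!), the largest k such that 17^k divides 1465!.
v_17(1465!) = 91

Legendre's formula: v_p(n!) = Σ_{k ≥ 1} ⌊n / p^k⌋. For p = 17, n = 1465, the terms are:
  ⌊1465/17^1⌋ = ⌊1465/17⌋ = 86
  ⌊1465/17^2⌋ = ⌊1465/289⌋ = 5
(the next term ⌊1465/17^3⌋ = 0, terminating the sum). Summing: v_17(1465!) = 86 + 5 = 91.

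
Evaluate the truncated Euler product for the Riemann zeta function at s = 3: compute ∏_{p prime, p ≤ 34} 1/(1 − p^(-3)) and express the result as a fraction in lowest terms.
∏ = 209363023479599225665/174187638420315512832

The primes p ≤ 34 are [2, 3, 5, 7, 11, 13, 17, 19, 23, 29, 31]. For each prime, (1 − 1/p^3)^(-1) = p^3 / (p^3 − 1). The product is (1 − 1/2^3)^(-1), (1 − 1/3^3)^(-1), (1 − 1/5^3)^(-1), (1 − 1/7^3)^(-1), (1 − 1/11^3)^(-1), (1 − 1/13^3)^(-1), (1 − 1/17^3)^(-1), (1 − 1/19^3)^(-1), (1 − 1/23^3)^(-1), (1 − 1/29^3)^(-1), (1 − 1/31^3)^(-1) = ∏ p^3 / (p^3 − 1) = 209363023479599225665/174187638420315512832.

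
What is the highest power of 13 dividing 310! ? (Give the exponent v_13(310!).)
v_13(310!) = 24

Legendre's formula: v_p(n!) = Σ_{k ≥ 1} ⌊n / p^k⌋. For p = 13, n = 310, the terms are:
  ⌊310/13^1⌋ = ⌊310/13⌋ = 23
  ⌊310/13^2⌋ = ⌊310/169⌋ = 1
(the next term ⌊310/13^3⌋ = 0, terminating the sum). Summing: v_13(310!) = 23 + 1 = 24.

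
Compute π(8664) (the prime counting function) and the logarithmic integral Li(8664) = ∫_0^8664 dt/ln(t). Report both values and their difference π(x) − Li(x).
π(8664) = 1078;  Li(8664) ≈ 1099.97;  π(x) − Li(x) ≈ -21.97.

Direct count of primes ≤ 8664 gives π(8664) = 1078. Numerical evaluation of the logarithmic integral gives Li(8664) ≈ 1099.97. The difference π(x) − Li(x) ≈ -21.97 is typically negative for small/moderate x (Li(x) overestimates), though Littlewood's theorem shows this sign changes infinitely often.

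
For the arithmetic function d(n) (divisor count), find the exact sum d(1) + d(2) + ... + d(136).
Σ_{n ≤ 136} d(n) = 695

Compute d(n) for each 1 ≤ n ≤ 136: d(1) = 1, d(2) = 2, d(3) = 2, d(4) = 3, d(5) = 2, d(6) = 4, d(7) = 2, d(8) = 4, d(9) = 3, d(10) = 4, d(11) = 2, d(12) = 6, d(13) = 2, d(14) = 4, d(15) = 4, d(16) = 5, d(17) = 2, d(18) = 6, d(19) = 2, d(20) = 6, d(21) = 4, d(22) = 4, d(23) = 2, d(24) = 8, d(25) = 3, d(26) = 4, d(27) = 4, d(28) = 6, d(29) = 2, d(30) = 8, d(31) = 2, d(32) = 6, d(33) = 4, d(34) = 4, d(35) = 4, d(36) = 9, d(37) = 2, d(38) = 4, d(39) = 4, d(40) = 8, d(41) = 2, d(42) = 8, d(43) = 2, d(44) = 6, d(45) = 6, d(46) = 4, d(47) = 2, d(48) = 10, d(49) = 3, d(50) = 6, d(51) = 4, d(52) = 6, d(53) = 2, d(54) = 8, d(55) = 4, d(56) = 8, d(57) = 4, d(58) = 4, d(59) = 2, d(60) = 12, d(61) = 2, d(62) = 4, d(63) = 6, d(64) = 7, d(65) = 4, d(66) = 8, d(67) = 2, d(68) = 6, d(69) = 4, d(70) = 8, d(71) = 2, d(72) = 12, d(73) = 2, d(74) = 4, d(75) = 6, d(76) = 6, d(77) = 4, d(78) = 8, d(79) = 2, d(80) = 10, d(81) = 5, d(82) = 4, d(83) = 2, d(84) = 12, d(85) = 4, d(86) = 4, d(87) = 4, d(88) = 8, d(89) = 2, d(90) = 12, d(91) = 4, d(92) = 6, d(93) = 4, d(94) = 4, d(95) = 4, d(96) = 12, d(97) = 2, d(98) = 6, d(99) = 6, d(100) = 9, d(101) = 2, d(102) = 8, d(103) = 2, d(104) = 8, d(105) = 8, d(106) = 4, d(107) = 2, d(108) = 12, d(109) = 2, d(110) = 8, d(111) = 4, d(112) = 10, d(113) = 2, d(114) = 8, d(115) = 4, d(116) = 6, d(117) = 6, d(118) = 4, d(119) = 4, d(120) = 16, d(121) = 3, d(122) = 4, d(123) = 4, d(124) = 6, d(125) = 4, d(126) = 12, d(127) = 2, d(128) = 8, d(129) = 4, d(130) = 8, d(131) = 2, d(132) = 12, d(133) = 4, d(134) = 4, d(135) = 8, d(136) = 8. Summing all 136 values: 695. (Dirichlet's divisor formula: Σ_{n ≤ x} d(n) = x ln(x) + (2γ − 1) x + O(√x). For x = 136, the asymptotic estimate is ≈ 689.12.)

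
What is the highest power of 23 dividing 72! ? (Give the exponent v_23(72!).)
v_23(72!) = 3

Legendre's formula: v_p(n!) = Σ_{k ≥ 1} ⌊n / p^k⌋. For p = 23, n = 72, the terms are:
  ⌊72/23^1⌋ = ⌊72/23⌋ = 3
(the next term ⌊72/23^2⌋ = 0, terminating the sum). Summing: v_23(72!) = 3 = 3.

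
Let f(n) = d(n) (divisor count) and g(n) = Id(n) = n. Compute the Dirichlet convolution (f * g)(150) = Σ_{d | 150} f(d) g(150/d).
(d * Id)(150) = 760

Divisors of 150: [1, 2, 3, 5, 6, 10, 15, 25, 30, 50, 75, 150]. For each d | 150:
  d = 1: d(1) · Id(150/1) = 1 · 150 = 150
  d = 2: d(2) · Id(150/2) = 2 · 75 = 150
  d = 3: d(3) · Id(150/3) = 2 · 50 = 100
  d = 5: d(5) · Id(150/5) = 2 · 30 = 60
  d = 6: d(6) · Id(150/6) = 4 · 25 = 100
  d = 10: d(10) · Id(150/10) = 4 · 15 = 60
  d = 15: d(15) · Id(150/15) = 4 · 10 = 40
  d = 25: d(25) · Id(150/25) = 3 · 6 = 18
  d = 30: d(30) · Id(150/30) = 8 · 5 = 40
  d = 50: d(50) · Id(150/50) = 6 · 3 = 18
  d = 75: d(75) · Id(150/75) = 6 · 2 = 12
  d = 150: d(150) · Id(150/150) = 12 · 1 = 12
Summing: (d * Id)(150) = 150 + 150 + 100 + 60 + 100 + 60 + 40 + 18 + 40 + 18 + 12 + 12 = 760.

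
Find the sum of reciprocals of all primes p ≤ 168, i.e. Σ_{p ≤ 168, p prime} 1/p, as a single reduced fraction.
Σ 1/p = 1840793455149223796977553240989608507934961889604586193282330007699/962947420735983927056946215901134429196419130606213075415963491270

π(168) = 39, so the primes ≤ 168 are [2, 3, 5, 7, 11, 13, 17, 19, 23, 29, 31, 37, 41, 43, 47, 53, 59, 61, 67, 71, 73, 79, 83, 89, 97, 101, 103, 107, 109, 113, 127, 131, 137, 139, 149, 151, 157, 163, 167]. Summing 1/p over these primes: 1840793455149223796977553240989608507934961889604586193282330007699/962947420735983927056946215901134429196419130606213075415963491270 ≈ 1.9116. Mertens estimate ln ln(168) + 0.2615 ≈ 1.8954.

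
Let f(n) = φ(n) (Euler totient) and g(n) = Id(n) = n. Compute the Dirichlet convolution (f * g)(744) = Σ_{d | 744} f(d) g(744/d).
(φ * Id)(744) = 6100

Divisors of 744: [1, 2, 3, 4, 6, 8, 12, 24, 31, 62, 93, 124, 186, 248, 372, 744]. For each d | 744:
  d = 1: φ(1) · Id(744/1) = 1 · 744 = 744
  d = 2: φ(2) · Id(744/2) = 1 · 372 = 372
  d = 3: φ(3) · Id(744/3) = 2 · 248 = 496
  d = 4: φ(4) · Id(744/4) = 2 · 186 = 372
  d = 6: φ(6) · Id(744/6) = 2 · 124 = 248
  d = 8: φ(8) · Id(744/8) = 4 · 93 = 372
  d = 12: φ(12) · Id(744/12) = 4 · 62 = 248
  d = 24: φ(24) · Id(744/24) = 8 · 31 = 248
  d = 31: φ(31) · Id(744/31) = 30 · 24 = 720
  d = 62: φ(62) · Id(744/62) = 30 · 12 = 360
  d = 93: φ(93) · Id(744/93) = 60 · 8 = 480
  d = 124: φ(124) · Id(744/124) = 60 · 6 = 360
  d = 186: φ(186) · Id(744/186) = 60 · 4 = 240
  d = 248: φ(248) · Id(744/248) = 120 · 3 = 360
  d = 372: φ(372) · Id(744/372) = 120 · 2 = 240
  d = 744: φ(744) · Id(744/744) = 240 · 1 = 240
Summing: (φ * Id)(744) = 744 + 372 + 496 + 372 + 248 + 372 + 248 + 248 + 720 + 360 + 480 + 360 + 240 + 360 + 240 + 240 = 6100.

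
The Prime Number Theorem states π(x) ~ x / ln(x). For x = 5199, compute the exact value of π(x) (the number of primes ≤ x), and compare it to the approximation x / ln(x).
π(5199) = 692;  x/ln(x) ≈ 607.63;  relative error ≈ 12.19%.

Directly count primes up to 5199: π(5199) = 692. The PNT approximation gives 5199/ln(5199) ≈ 5199/8.55622 ≈ 607.63. Relative error (π(x) − x/ln(x)) / π(x) ≈ 12.19%; the approximation is known to undercount slightly (Li(x) is a better estimate).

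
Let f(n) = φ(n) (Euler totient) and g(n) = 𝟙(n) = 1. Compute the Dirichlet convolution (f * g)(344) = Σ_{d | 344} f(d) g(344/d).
(φ * 𝟙)(344) = 344

Divisors of 344: [1, 2, 4, 8, 43, 86, 172, 344]. For each d | 344:
  d = 1: φ(1) · 𝟙(344/1) = 1 · 1 = 1
  d = 2: φ(2) · 𝟙(344/2) = 1 · 1 = 1
  d = 4: φ(4) · 𝟙(344/4) = 2 · 1 = 2
  d = 8: φ(8) · 𝟙(344/8) = 4 · 1 = 4
  d = 43: φ(43) · 𝟙(344/43) = 42 · 1 = 42
  d = 86: φ(86) · 𝟙(344/86) = 42 · 1 = 42
  d = 172: φ(172) · 𝟙(344/172) = 84 · 1 = 84
  d = 344: φ(344) · 𝟙(344/344) = 168 · 1 = 168
Summing: (φ * 𝟙)(344) = 1 + 1 + 2 + 4 + 42 + 42 + 84 + 168 = 344.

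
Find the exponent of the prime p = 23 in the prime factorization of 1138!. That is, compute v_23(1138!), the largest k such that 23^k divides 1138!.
v_23(1138!) = 51

Legendre's formula: v_p(n!) = Σ_{k ≥ 1} ⌊n / p^k⌋. For p = 23, n = 1138, the terms are:
  ⌊1138/23^1⌋ = ⌊1138/23⌋ = 49
  ⌊1138/23^2⌋ = ⌊1138/529⌋ = 2
(the next term ⌊1138/23^3⌋ = 0, terminating the sum). Summing: v_23(1138!) = 49 + 2 = 51.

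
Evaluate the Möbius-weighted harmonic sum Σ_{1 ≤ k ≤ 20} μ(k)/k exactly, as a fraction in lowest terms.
Σ μ(k)/k = -81988/1616615

Values of μ(k) for 1 ≤ k ≤ 20: μ(1) = 1, μ(2) = -1, μ(3) = -1, μ(5) = -1, μ(6) = 1, μ(7) = -1, μ(10) = 1, μ(11) = -1, μ(13) = -1, μ(14) = 1, μ(15) = 1, μ(17) = -1, μ(19) = -1, with μ = 0 on non-squarefree integers. Summing μ(k)/k for k where μ(k) ≠ 0 gives -81988/1616615 ≈ -0.0507. (PNT ⟺ this sum → 0 as n → ∞.)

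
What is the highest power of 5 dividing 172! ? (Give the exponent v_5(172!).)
v_5(172!) = 41

Legendre's formula: v_p(n!) = Σ_{k ≥ 1} ⌊n / p^k⌋. For p = 5, n = 172, the terms are:
  ⌊172/5^1⌋ = ⌊172/5⌋ = 34
  ⌊172/5^2⌋ = ⌊172/25⌋ = 6
  ⌊172/5^3⌋ = ⌊172/125⌋ = 1
(the next term ⌊172/5^4⌋ = 0, terminating the sum). Summing: v_5(172!) = 34 + 6 + 1 = 41.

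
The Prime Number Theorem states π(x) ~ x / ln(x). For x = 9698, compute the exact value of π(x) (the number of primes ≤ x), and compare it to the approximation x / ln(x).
π(9698) = 1197;  x/ln(x) ≈ 1056.46;  relative error ≈ 11.74%.

Directly count primes up to 9698: π(9698) = 1197. The PNT approximation gives 9698/ln(9698) ≈ 9698/9.17967 ≈ 1056.46. Relative error (π(x) − x/ln(x)) / π(x) ≈ 11.74%; the approximation is known to undercount slightly (Li(x) is a better estimate).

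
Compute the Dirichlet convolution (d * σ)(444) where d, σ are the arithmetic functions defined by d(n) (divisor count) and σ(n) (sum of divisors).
(d * σ)(444) = 3840

Divisors of 444: [1, 2, 3, 4, 6, 12, 37, 74, 111, 148, 222, 444]. For each d | 444:
  d = 1: d(1) · σ(444/1) = 1 · 1064 = 1064
  d = 2: d(2) · σ(444/2) = 2 · 456 = 912
  d = 3: d(3) · σ(444/3) = 2 · 266 = 532
  d = 4: d(4) · σ(444/4) = 3 · 152 = 456
  d = 6: d(6) · σ(444/6) = 4 · 114 = 456
  d = 12: d(12) · σ(444/12) = 6 · 38 = 228
  d = 37: d(37) · σ(444/37) = 2 · 28 = 56
  d = 74: d(74) · σ(444/74) = 4 · 12 = 48
  d = 111: d(111) · σ(444/111) = 4 · 7 = 28
  d = 148: d(148) · σ(444/148) = 6 · 4 = 24
  d = 222: d(222) · σ(444/222) = 8 · 3 = 24
  d = 444: d(444) · σ(444/444) = 12 · 1 = 12
Summing: (d * σ)(444) = 1064 + 912 + 532 + 456 + 456 + 228 + 56 + 48 + 28 + 24 + 24 + 12 = 3840.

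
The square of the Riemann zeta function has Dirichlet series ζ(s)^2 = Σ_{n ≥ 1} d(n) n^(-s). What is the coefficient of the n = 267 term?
d(267) = 4

ζ(s)^2 = (Σ 1/m^s)(Σ 1/k^s). The coefficient of 1/n^s in the product is the number of ordered pairs (m, k) with mk = n, which equals d(n). For n = 267, divisors are [1, 3, 89, 267], so d(267) = 4.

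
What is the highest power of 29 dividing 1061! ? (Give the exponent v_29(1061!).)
v_29(1061!) = 37

Legendre's formula: v_p(n!) = Σ_{k ≥ 1} ⌊n / p^k⌋. For p = 29, n = 1061, the terms are:
  ⌊1061/29^1⌋ = ⌊1061/29⌋ = 36
  ⌊1061/29^2⌋ = ⌊1061/841⌋ = 1
(the next term ⌊1061/29^3⌋ = 0, terminating the sum). Summing: v_29(1061!) = 36 + 1 = 37.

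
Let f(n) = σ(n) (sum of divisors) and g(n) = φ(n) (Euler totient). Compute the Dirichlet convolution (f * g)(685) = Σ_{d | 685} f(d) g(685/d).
(σ * φ)(685) = 2740

Divisors of 685: [1, 5, 137, 685]. For each d | 685:
  d = 1: σ(1) · φ(685/1) = 1 · 544 = 544
  d = 5: σ(5) · φ(685/5) = 6 · 136 = 816
  d = 137: σ(137) · φ(685/137) = 138 · 4 = 552
  d = 685: σ(685) · φ(685/685) = 828 · 1 = 828
Summing: (σ * φ)(685) = 544 + 816 + 552 + 828 = 2740.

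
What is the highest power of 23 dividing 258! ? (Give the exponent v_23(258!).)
v_23(258!) = 11

Legendre's formula: v_p(n!) = Σ_{k ≥ 1} ⌊n / p^k⌋. For p = 23, n = 258, the terms are:
  ⌊258/23^1⌋ = ⌊258/23⌋ = 11
(the next term ⌊258/23^2⌋ = 0, terminating the sum). Summing: v_23(258!) = 11 = 11.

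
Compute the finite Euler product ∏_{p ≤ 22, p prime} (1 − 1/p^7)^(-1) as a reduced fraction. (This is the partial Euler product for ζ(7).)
∏ = 155826023762586560111512988551201501037015625/154535761885293084095586902270463356349603488

The primes p ≤ 22 are [2, 3, 5, 7, 11, 13, 17, 19]. For each prime, (1 − 1/p^7)^(-1) = p^7 / (p^7 − 1). The product is (1 − 1/2^7)^(-1), (1 − 1/3^7)^(-1), (1 − 1/5^7)^(-1), (1 − 1/7^7)^(-1), (1 − 1/11^7)^(-1), (1 − 1/13^7)^(-1), (1 − 1/17^7)^(-1), (1 − 1/19^7)^(-1) = ∏ p^7 / (p^7 − 1) = 155826023762586560111512988551201501037015625/154535761885293084095586902270463356349603488.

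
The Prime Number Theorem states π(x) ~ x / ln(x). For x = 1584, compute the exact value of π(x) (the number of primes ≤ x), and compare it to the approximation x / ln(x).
π(1584) = 250;  x/ln(x) ≈ 214.99;  relative error ≈ 14.00%.

Directly count primes up to 1584: π(1584) = 250. The PNT approximation gives 1584/ln(1584) ≈ 1584/7.36771 ≈ 214.99. Relative error (π(x) − x/ln(x)) / π(x) ≈ 14.00%; the approximation is known to undercount slightly (Li(x) is a better estimate).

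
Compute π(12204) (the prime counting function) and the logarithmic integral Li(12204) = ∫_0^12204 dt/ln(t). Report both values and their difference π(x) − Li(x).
π(12204) = 1459;  Li(12204) ≈ 1482.80;  π(x) − Li(x) ≈ -23.80.

Direct count of primes ≤ 12204 gives π(12204) = 1459. Numerical evaluation of the logarithmic integral gives Li(12204) ≈ 1482.80. The difference π(x) − Li(x) ≈ -23.80 is typically negative for small/moderate x (Li(x) overestimates), though Littlewood's theorem shows this sign changes infinitely often.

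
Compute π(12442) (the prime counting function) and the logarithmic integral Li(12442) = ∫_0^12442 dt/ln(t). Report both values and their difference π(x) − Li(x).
π(12442) = 1485;  Li(12442) ≈ 1508.07;  π(x) − Li(x) ≈ -23.07.

Direct count of primes ≤ 12442 gives π(12442) = 1485. Numerical evaluation of the logarithmic integral gives Li(12442) ≈ 1508.07. The difference π(x) − Li(x) ≈ -23.07 is typically negative for small/moderate x (Li(x) overestimates), though Littlewood's theorem shows this sign changes infinitely often.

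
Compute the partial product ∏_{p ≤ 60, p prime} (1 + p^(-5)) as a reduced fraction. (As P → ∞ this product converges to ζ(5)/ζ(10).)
∏ = 4625216658591974452227928572296422584003624522186780896225122147490657410189665239040/4464936714731009502985956909215577296089758883491981124781643055180612451896799337569

The primes p ≤ 60 are [2, 3, 5, 7, 11, 13, 17, 19, 23, 29, 31, 37, 41, 43, 47, 53, 59]. For each, (1 + 1/p^5) = (p^5 + 1)/p^5. Multiplying these fractions over p ∈ [2, 3, 5, 7, 11, 13, 17, 19, 23, 29, 31, 37, 41, 43, 47, 53, 59] gives 4625216658591974452227928572296422584003624522186780896225122147490657410189665239040/4464936714731009502985956909215577296089758883491981124781643055180612451896799337569. (In the limit P → ∞ this tends to ζ(5)/ζ(10).)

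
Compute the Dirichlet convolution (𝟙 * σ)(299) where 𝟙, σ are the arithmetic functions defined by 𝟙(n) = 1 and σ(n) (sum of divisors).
(𝟙 * σ)(299) = 375

Divisors of 299: [1, 13, 23, 299]. For each d | 299:
  d = 1: 𝟙(1) · σ(299/1) = 1 · 336 = 336
  d = 13: 𝟙(13) · σ(299/13) = 1 · 24 = 24
  d = 23: 𝟙(23) · σ(299/23) = 1 · 14 = 14
  d = 299: 𝟙(299) · σ(299/299) = 1 · 1 = 1
Summing: (𝟙 * σ)(299) = 336 + 24 + 14 + 1 = 375.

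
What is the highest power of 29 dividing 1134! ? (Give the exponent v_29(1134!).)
v_29(1134!) = 40

Legendre's formula: v_p(n!) = Σ_{k ≥ 1} ⌊n / p^k⌋. For p = 29, n = 1134, the terms are:
  ⌊1134/29^1⌋ = ⌊1134/29⌋ = 39
  ⌊1134/29^2⌋ = ⌊1134/841⌋ = 1
(the next term ⌊1134/29^3⌋ = 0, terminating the sum). Summing: v_29(1134!) = 39 + 1 = 40.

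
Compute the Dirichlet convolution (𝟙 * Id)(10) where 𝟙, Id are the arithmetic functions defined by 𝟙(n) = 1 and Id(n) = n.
(𝟙 * Id)(10) = 18

Divisors of 10: [1, 2, 5, 10]. For each d | 10:
  d = 1: 𝟙(1) · Id(10/1) = 1 · 10 = 10
  d = 2: 𝟙(2) · Id(10/2) = 1 · 5 = 5
  d = 5: 𝟙(5) · Id(10/5) = 1 · 2 = 2
  d = 10: 𝟙(10) · Id(10/10) = 1 · 1 = 1
Summing: (𝟙 * Id)(10) = 10 + 5 + 2 + 1 = 18.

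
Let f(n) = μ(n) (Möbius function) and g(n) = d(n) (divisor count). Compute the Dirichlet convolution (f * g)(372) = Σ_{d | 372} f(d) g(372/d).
(μ * d)(372) = 1

Divisors of 372: [1, 2, 3, 4, 6, 12, 31, 62, 93, 124, 186, 372]. For each d | 372:
  d = 1: μ(1) · d(372/1) = 1 · 12 = 12
  d = 2: μ(2) · d(372/2) = -1 · 8 = -8
  d = 3: μ(3) · d(372/3) = -1 · 6 = -6
  d = 4: μ(4) · d(372/4) = 0 · 4 = 0
  d = 6: μ(6) · d(372/6) = 1 · 4 = 4
  d = 12: μ(12) · d(372/12) = 0 · 2 = 0
  d = 31: μ(31) · d(372/31) = -1 · 6 = -6
  d = 62: μ(62) · d(372/62) = 1 · 4 = 4
  d = 93: μ(93) · d(372/93) = 1 · 3 = 3
  d = 124: μ(124) · d(372/124) = 0 · 2 = 0
  d = 186: μ(186) · d(372/186) = -1 · 2 = -2
  d = 372: μ(372) · d(372/372) = 0 · 1 = 0
Summing: (μ * d)(372) = 12 + -8 + -6 + 0 + 4 + 0 + -6 + 4 + 3 + 0 + -2 + 0 = 1.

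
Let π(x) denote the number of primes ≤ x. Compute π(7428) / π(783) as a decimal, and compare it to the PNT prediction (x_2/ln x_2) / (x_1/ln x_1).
π(7428)/π(783) = 941/137 ≈ 6.8686;  PNT prediction ≈ 7.0919.

π(783) = 137 and π(7428) = 941, so π(7428)/π(783) ≈ 6.8686. The PNT-predicted ratio is (7428/ln(7428)) / (783/ln(783)) ≈ 7.0919. The two agree to within a few percent, as expected.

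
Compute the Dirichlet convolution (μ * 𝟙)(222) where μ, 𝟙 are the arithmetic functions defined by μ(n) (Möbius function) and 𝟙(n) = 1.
(μ * 𝟙)(222) = 0

Divisors of 222: [1, 2, 3, 6, 37, 74, 111, 222]. For each d | 222:
  d = 1: μ(1) · 𝟙(222/1) = 1 · 1 = 1
  d = 2: μ(2) · 𝟙(222/2) = -1 · 1 = -1
  d = 3: μ(3) · 𝟙(222/3) = -1 · 1 = -1
  d = 6: μ(6) · 𝟙(222/6) = 1 · 1 = 1
  d = 37: μ(37) · 𝟙(222/37) = -1 · 1 = -1
  d = 74: μ(74) · 𝟙(222/74) = 1 · 1 = 1
  d = 111: μ(111) · 𝟙(222/111) = 1 · 1 = 1
  d = 222: μ(222) · 𝟙(222/222) = -1 · 1 = -1
Summing: (μ * 𝟙)(222) = 1 + -1 + -1 + 1 + -1 + 1 + 1 + -1 = 0.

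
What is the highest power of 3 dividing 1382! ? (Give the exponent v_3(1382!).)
v_3(1382!) = 687

Legendre's formula: v_p(n!) = Σ_{k ≥ 1} ⌊n / p^k⌋. For p = 3, n = 1382, the terms are:
  ⌊1382/3^1⌋ = ⌊1382/3⌋ = 460
  ⌊1382/3^2⌋ = ⌊1382/9⌋ = 153
  ⌊1382/3^3⌋ = ⌊1382/27⌋ = 51
  ⌊1382/3^4⌋ = ⌊1382/81⌋ = 17
  ⌊1382/3^5⌋ = ⌊1382/243⌋ = 5
  ⌊1382/3^6⌋ = ⌊1382/729⌋ = 1
(the next term ⌊1382/3^7⌋ = 0, terminating the sum). Summing: v_3(1382!) = 460 + 153 + 51 + 17 + 5 + 1 = 687.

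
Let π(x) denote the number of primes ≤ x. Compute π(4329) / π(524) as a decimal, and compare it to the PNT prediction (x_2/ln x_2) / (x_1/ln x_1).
π(4329)/π(524) = 591/99 ≈ 5.9697;  PNT prediction ≈ 6.1780.

π(524) = 99 and π(4329) = 591, so π(4329)/π(524) ≈ 5.9697. The PNT-predicted ratio is (4329/ln(4329)) / (524/ln(524)) ≈ 6.1780. The two agree to within a few percent, as expected.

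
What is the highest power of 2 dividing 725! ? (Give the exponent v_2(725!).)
v_2(725!) = 719

Legendre's formula: v_p(n!) = Σ_{k ≥ 1} ⌊n / p^k⌋. For p = 2, n = 725, the terms are:
  ⌊725/2^1⌋ = ⌊725/2⌋ = 362
  ⌊725/2^2⌋ = ⌊725/4⌋ = 181
  ⌊725/2^3⌋ = ⌊725/8⌋ = 90
  ⌊725/2^4⌋ = ⌊725/16⌋ = 45
  ⌊725/2^5⌋ = ⌊725/32⌋ = 22
  ⌊725/2^6⌋ = ⌊725/64⌋ = 11
  ⌊725/2^7⌋ = ⌊725/128⌋ = 5
  ⌊725/2^8⌋ = ⌊725/256⌋ = 2
  ⌊725/2^9⌋ = ⌊725/512⌋ = 1
(the next term ⌊725/2^10⌋ = 0, terminating the sum). Summing: v_2(725!) = 362 + 181 + 90 + 45 + 22 + 11 + 5 + 2 + 1 = 719.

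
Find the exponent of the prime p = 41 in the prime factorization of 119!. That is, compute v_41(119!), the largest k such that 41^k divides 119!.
v_41(119!) = 2

Legendre's formula: v_p(n!) = Σ_{k ≥ 1} ⌊n / p^k⌋. For p = 41, n = 119, the terms are:
  ⌊119/41^1⌋ = ⌊119/41⌋ = 2
(the next term ⌊119/41^2⌋ = 0, terminating the sum). Summing: v_41(119!) = 2 = 2.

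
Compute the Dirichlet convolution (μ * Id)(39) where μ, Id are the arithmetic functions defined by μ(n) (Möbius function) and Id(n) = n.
(μ * Id)(39) = 24

Divisors of 39: [1, 3, 13, 39]. For each d | 39:
  d = 1: μ(1) · Id(39/1) = 1 · 39 = 39
  d = 3: μ(3) · Id(39/3) = -1 · 13 = -13
  d = 13: μ(13) · Id(39/13) = -1 · 3 = -3
  d = 39: μ(39) · Id(39/39) = 1 · 1 = 1
Summing: (μ * Id)(39) = 39 + -13 + -3 + 1 = 24.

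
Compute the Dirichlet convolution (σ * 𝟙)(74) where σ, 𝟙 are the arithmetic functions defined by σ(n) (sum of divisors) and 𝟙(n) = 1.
(σ * 𝟙)(74) = 156

Divisors of 74: [1, 2, 37, 74]. For each d | 74:
  d = 1: σ(1) · 𝟙(74/1) = 1 · 1 = 1
  d = 2: σ(2) · 𝟙(74/2) = 3 · 1 = 3
  d = 37: σ(37) · 𝟙(74/37) = 38 · 1 = 38
  d = 74: σ(74) · 𝟙(74/74) = 114 · 1 = 114
Summing: (σ * 𝟙)(74) = 1 + 3 + 38 + 114 = 156.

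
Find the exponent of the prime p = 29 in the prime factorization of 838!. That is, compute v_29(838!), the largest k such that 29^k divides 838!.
v_29(838!) = 28

Legendre's formula: v_p(n!) = Σ_{k ≥ 1} ⌊n / p^k⌋. For p = 29, n = 838, the terms are:
  ⌊838/29^1⌋ = ⌊838/29⌋ = 28
(the next term ⌊838/29^2⌋ = 0, terminating the sum). Summing: v_29(838!) = 28 = 28.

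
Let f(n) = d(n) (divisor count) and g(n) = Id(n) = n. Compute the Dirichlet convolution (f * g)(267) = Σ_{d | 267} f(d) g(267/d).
(d * Id)(267) = 455

Divisors of 267: [1, 3, 89, 267]. For each d | 267:
  d = 1: d(1) · Id(267/1) = 1 · 267 = 267
  d = 3: d(3) · Id(267/3) = 2 · 89 = 178
  d = 89: d(89) · Id(267/89) = 2 · 3 = 6
  d = 267: d(267) · Id(267/267) = 4 · 1 = 4
Summing: (d * Id)(267) = 267 + 178 + 6 + 4 = 455.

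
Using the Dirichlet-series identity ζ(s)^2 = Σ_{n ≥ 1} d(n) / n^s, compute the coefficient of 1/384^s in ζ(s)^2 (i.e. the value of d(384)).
d(384) = 16

ζ(s)^2 = (Σ 1/m^s)(Σ 1/k^s). The coefficient of 1/n^s in the product is the number of ordered pairs (m, k) with mk = n, which equals d(n). For n = 384, divisors are [1, 2, 3, 4, 6, 8, 12, 16, 24, 32, 48, 64, 96, 128, 192, 384], so d(384) = 16.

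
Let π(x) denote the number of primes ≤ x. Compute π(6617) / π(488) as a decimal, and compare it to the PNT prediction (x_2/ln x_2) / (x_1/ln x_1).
π(6617)/π(488) = 854/93 ≈ 9.1828;  PNT prediction ≈ 9.5411.

π(488) = 93 and π(6617) = 854, so π(6617)/π(488) ≈ 9.1828. The PNT-predicted ratio is (6617/ln(6617)) / (488/ln(488)) ≈ 9.5411. The two agree to within a few percent, as expected.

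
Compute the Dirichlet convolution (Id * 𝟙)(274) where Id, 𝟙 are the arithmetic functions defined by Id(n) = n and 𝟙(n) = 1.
(Id * 𝟙)(274) = 414

Divisors of 274: [1, 2, 137, 274]. For each d | 274:
  d = 1: Id(1) · 𝟙(274/1) = 1 · 1 = 1
  d = 2: Id(2) · 𝟙(274/2) = 2 · 1 = 2
  d = 137: Id(137) · 𝟙(274/137) = 137 · 1 = 137
  d = 274: Id(274) · 𝟙(274/274) = 274 · 1 = 274
Summing: (Id * 𝟙)(274) = 1 + 2 + 137 + 274 = 414.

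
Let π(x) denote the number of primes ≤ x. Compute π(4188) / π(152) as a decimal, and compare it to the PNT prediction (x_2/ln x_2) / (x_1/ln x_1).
π(4188)/π(152) = 574/36 ≈ 15.9444;  PNT prediction ≈ 16.5973.

π(152) = 36 and π(4188) = 574, so π(4188)/π(152) ≈ 15.9444. The PNT-predicted ratio is (4188/ln(4188)) / (152/ln(152)) ≈ 16.5973. The two agree to within a few percent, as expected.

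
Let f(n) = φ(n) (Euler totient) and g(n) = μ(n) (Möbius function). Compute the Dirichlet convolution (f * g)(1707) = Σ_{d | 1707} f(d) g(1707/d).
(φ * μ)(1707) = 567

Divisors of 1707: [1, 3, 569, 1707]. For each d | 1707:
  d = 1: φ(1) · μ(1707/1) = 1 · 1 = 1
  d = 3: φ(3) · μ(1707/3) = 2 · -1 = -2
  d = 569: φ(569) · μ(1707/569) = 568 · -1 = -568
  d = 1707: φ(1707) · μ(1707/1707) = 1136 · 1 = 1136
Summing: (φ * μ)(1707) = 1 + -2 + -568 + 1136 = 567.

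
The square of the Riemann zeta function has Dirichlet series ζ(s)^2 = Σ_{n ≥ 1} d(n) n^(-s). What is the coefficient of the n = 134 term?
d(134) = 4

ζ(s)^2 = (Σ 1/m^s)(Σ 1/k^s). The coefficient of 1/n^s in the product is the number of ordered pairs (m, k) with mk = n, which equals d(n). For n = 134, divisors are [1, 2, 67, 134], so d(134) = 4.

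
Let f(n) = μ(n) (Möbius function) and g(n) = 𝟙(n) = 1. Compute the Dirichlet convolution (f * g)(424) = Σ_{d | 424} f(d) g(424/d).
(μ * 𝟙)(424) = 0

Divisors of 424: [1, 2, 4, 8, 53, 106, 212, 424]. For each d | 424:
  d = 1: μ(1) · 𝟙(424/1) = 1 · 1 = 1
  d = 2: μ(2) · 𝟙(424/2) = -1 · 1 = -1
  d = 4: μ(4) · 𝟙(424/4) = 0 · 1 = 0
  d = 8: μ(8) · 𝟙(424/8) = 0 · 1 = 0
  d = 53: μ(53) · 𝟙(424/53) = -1 · 1 = -1
  d = 106: μ(106) · 𝟙(424/106) = 1 · 1 = 1
  d = 212: μ(212) · 𝟙(424/212) = 0 · 1 = 0
  d = 424: μ(424) · 𝟙(424/424) = 0 · 1 = 0
Summing: (μ * 𝟙)(424) = 1 + -1 + 0 + 0 + -1 + 1 + 0 + 0 = 0.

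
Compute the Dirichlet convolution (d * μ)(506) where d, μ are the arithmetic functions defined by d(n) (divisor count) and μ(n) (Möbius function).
(d * μ)(506) = 1

Divisors of 506: [1, 2, 11, 22, 23, 46, 253, 506]. For each d | 506:
  d = 1: d(1) · μ(506/1) = 1 · -1 = -1
  d = 2: d(2) · μ(506/2) = 2 · 1 = 2
  d = 11: d(11) · μ(506/11) = 2 · 1 = 2
  d = 22: d(22) · μ(506/22) = 4 · -1 = -4
  d = 23: d(23) · μ(506/23) = 2 · 1 = 2
  d = 46: d(46) · μ(506/46) = 4 · -1 = -4
  d = 253: d(253) · μ(506/253) = 4 · -1 = -4
  d = 506: d(506) · μ(506/506) = 8 · 1 = 8
Summing: (d * μ)(506) = -1 + 2 + 2 + -4 + 2 + -4 + -4 + 8 = 1.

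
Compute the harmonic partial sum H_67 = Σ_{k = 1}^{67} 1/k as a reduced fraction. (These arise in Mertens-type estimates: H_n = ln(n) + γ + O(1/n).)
H_67 = 14050874595745034300902316411/2933773379069966367528193600

Direct summation: H_67 = 1 + 1/2 + ... + 1/67. The least common denominator is lcm(1, ..., 67) = 79211881234889091923261227200; over this denominator the numerator is 79211881234889091923261227200 + 39605940617444545961630613600 + 26403960411629697307753742400 + 19802970308722272980815306800 + 15842376246977818384652245440 + 13201980205814848653876871200 + 11315983033555584560465889600 + 9901485154361136490407653400 + 8801320137209899102584580800 + 7921188123488909192326122720 + 7201080112262644720296475200 + 6600990102907424326938435600 + 6093221633453007071020094400 + 5657991516777792280232944800 + 5280792082325939461550748480 + 4950742577180568245203826700 + 4659522425581711289603601600 + 4400660068604949551292290400 + 4169046380783636417013748800 + 3960594061744454596163061360 + 3771994344518528186821963200 + 3600540056131322360148237600 + 3443994836299525735793966400 + 3300495051453712163469217800 + 3168475249395563676930449088 + 3046610816726503535510047200 + 2933773379069966367528193600 + 2828995758388896140116472400 + 2731444180513416962871076800 + 2640396041162969730775374240 + 2555221975319002965266491200 + 2475371288590284122601913350 + 2400360037420881573432158400 + 2329761212790855644801800800 + 2263196606711116912093177920 + 2200330034302474775646145200 + 2140861654997002484412465600 + 2084523190391818208506874400 + 2031073877817669023673364800 + 1980297030872227298081530680 + 1931997103289977851786859200 + 1885997172259264093410981600 + 1842136772904397486587470400 + 1800270028065661180074118800 + 1760264027441979820516916160 + 1721997418149762867896983200 + 1685359175210406211133217600 + 1650247525726856081734608900 + 1616569004793654937209412800 + 1584237624697781838465224544 + 1553174141860570429867867200 + 1523305408363251767755023600 + 1494563796884699847608702400 + 1466886689534983183764096800 + 1440216022452528944059295040 + 1414497879194448070058236200 + 1389682126927878805671249600 + 1365722090256708481435538400 + 1342574258218459185140020800 + 1320198020581484865387687120 + 1298555430080149047922315200 + 1277610987659501482633245600 + 1257331448172842728940654400 + 1237685644295142061300956675 + 1218644326690601414204018880 + 1200180018710440786716079200 + 1182266884102822267511361600 = 379373614085115926124362543097, so H_67 = 379373614085115926124362543097/79211881234889091923261227200; reducing by gcd(379373614085115926124362543097, 79211881234889091923261227200) = 27 gives 14050874595745034300902316411/2933773379069966367528193600 ≈ 4.78935. (The PNT-adjacent estimate ln(67) + γ ≈ 4.78191 matches within O(1/n).)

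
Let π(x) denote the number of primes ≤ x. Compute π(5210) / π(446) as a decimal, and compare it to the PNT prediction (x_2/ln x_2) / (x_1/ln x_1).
π(5210)/π(446) = 693/86 ≈ 8.0581;  PNT prediction ≈ 8.3266.

π(446) = 86 and π(5210) = 693, so π(5210)/π(446) ≈ 8.0581. The PNT-predicted ratio is (5210/ln(5210)) / (446/ln(446)) ≈ 8.3266. The two agree to within a few percent, as expected.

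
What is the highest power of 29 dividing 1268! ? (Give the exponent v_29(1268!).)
v_29(1268!) = 44

Legendre's formula: v_p(n!) = Σ_{k ≥ 1} ⌊n / p^k⌋. For p = 29, n = 1268, the terms are:
  ⌊1268/29^1⌋ = ⌊1268/29⌋ = 43
  ⌊1268/29^2⌋ = ⌊1268/841⌋ = 1
(the next term ⌊1268/29^3⌋ = 0, terminating the sum). Summing: v_29(1268!) = 43 + 1 = 44.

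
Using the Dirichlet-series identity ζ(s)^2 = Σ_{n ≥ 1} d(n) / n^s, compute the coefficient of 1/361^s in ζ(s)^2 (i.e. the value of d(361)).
d(361) = 3

ζ(s)^2 = (Σ 1/m^s)(Σ 1/k^s). The coefficient of 1/n^s in the product is the number of ordered pairs (m, k) with mk = n, which equals d(n). For n = 361, divisors are [1, 19, 361], so d(361) = 3.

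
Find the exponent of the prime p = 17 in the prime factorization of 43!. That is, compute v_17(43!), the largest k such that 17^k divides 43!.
v_17(43!) = 2

Legendre's formula: v_p(n!) = Σ_{k ≥ 1} ⌊n / p^k⌋. For p = 17, n = 43, the terms are:
  ⌊43/17^1⌋ = ⌊43/17⌋ = 2
(the next term ⌊43/17^2⌋ = 0, terminating the sum). Summing: v_17(43!) = 2 = 2.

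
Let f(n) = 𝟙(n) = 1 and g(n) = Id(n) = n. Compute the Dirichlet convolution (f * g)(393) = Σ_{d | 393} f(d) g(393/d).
(𝟙 * Id)(393) = 528

Divisors of 393: [1, 3, 131, 393]. For each d | 393:
  d = 1: 𝟙(1) · Id(393/1) = 1 · 393 = 393
  d = 3: 𝟙(3) · Id(393/3) = 1 · 131 = 131
  d = 131: 𝟙(131) · Id(393/131) = 1 · 3 = 3
  d = 393: 𝟙(393) · Id(393/393) = 1 · 1 = 1
Summing: (𝟙 * Id)(393) = 393 + 131 + 3 + 1 = 528.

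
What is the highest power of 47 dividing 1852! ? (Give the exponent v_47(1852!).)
v_47(1852!) = 39

Legendre's formula: v_p(n!) = Σ_{k ≥ 1} ⌊n / p^k⌋. For p = 47, n = 1852, the terms are:
  ⌊1852/47^1⌋ = ⌊1852/47⌋ = 39
(the next term ⌊1852/47^2⌋ = 0, terminating the sum). Summing: v_47(1852!) = 39 = 39.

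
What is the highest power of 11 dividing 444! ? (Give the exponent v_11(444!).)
v_11(444!) = 43

Legendre's formula: v_p(n!) = Σ_{k ≥ 1} ⌊n / p^k⌋. For p = 11, n = 444, the terms are:
  ⌊444/11^1⌋ = ⌊444/11⌋ = 40
  ⌊444/11^2⌋ = ⌊444/121⌋ = 3
(the next term ⌊444/11^3⌋ = 0, terminating the sum). Summing: v_11(444!) = 40 + 3 = 43.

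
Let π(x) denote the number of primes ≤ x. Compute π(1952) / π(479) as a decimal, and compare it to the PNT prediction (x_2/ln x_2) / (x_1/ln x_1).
π(1952)/π(479) = 297/92 ≈ 3.2283;  PNT prediction ≈ 3.3195.

π(479) = 92 and π(1952) = 297, so π(1952)/π(479) ≈ 3.2283. The PNT-predicted ratio is (1952/ln(1952)) / (479/ln(479)) ≈ 3.3195. The two agree to within a few percent, as expected.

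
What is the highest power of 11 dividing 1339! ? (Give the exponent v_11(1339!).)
v_11(1339!) = 133

Legendre's formula: v_p(n!) = Σ_{k ≥ 1} ⌊n / p^k⌋. For p = 11, n = 1339, the terms are:
  ⌊1339/11^1⌋ = ⌊1339/11⌋ = 121
  ⌊1339/11^2⌋ = ⌊1339/121⌋ = 11
  ⌊1339/11^3⌋ = ⌊1339/1331⌋ = 1
(the next term ⌊1339/11^4⌋ = 0, terminating the sum). Summing: v_11(1339!) = 121 + 11 + 1 = 133.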